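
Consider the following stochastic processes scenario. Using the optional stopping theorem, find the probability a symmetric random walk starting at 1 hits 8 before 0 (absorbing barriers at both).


By optional stopping theorem: E(M at tau) = M(0) = 1
P(hit 8)*8 + P(hit 0)*0 = 1
P(hit 8) = (1 - 0)/(8 - 0) = 1/8 = 0.1250

0.1250


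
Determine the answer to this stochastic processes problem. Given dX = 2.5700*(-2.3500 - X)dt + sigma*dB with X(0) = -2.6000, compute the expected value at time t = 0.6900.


E[X(t)] = mu + (X(0) - mu)*exp(-theta*t)
= -2.3500 + (-2.6000 - -2.3500)*exp(-2.5700*0.6900)
= -2.3500 + -0.2500 * 0.1698
= -2.3924

-2.3924


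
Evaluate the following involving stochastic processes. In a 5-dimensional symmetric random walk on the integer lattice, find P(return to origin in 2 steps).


P(return in 2 steps) = P(reverse first step) = 1/(2d)
= 1/10
= 0.1000

0.1000


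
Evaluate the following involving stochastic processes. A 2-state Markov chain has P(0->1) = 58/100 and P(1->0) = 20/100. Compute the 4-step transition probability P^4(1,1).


Computing P^4 by matrix multiplication.
P = [[0.4200, 0.5800], [0.2000, 0.8000]]
After raising P to the power 4:
P^4(1,1) = 0.7442

0.7442


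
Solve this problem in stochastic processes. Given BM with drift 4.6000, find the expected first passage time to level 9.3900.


Expected first passage time = a/mu
= 9.3900/4.6000
= 2.0413

2.0413


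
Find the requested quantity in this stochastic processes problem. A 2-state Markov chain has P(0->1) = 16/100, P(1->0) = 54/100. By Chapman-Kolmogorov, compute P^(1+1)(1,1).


P^2 = P^1 * P^1
Computing via matrix multiplication of the transition matrix.
Entry (1,1) of P^2 = 0.2980

0.2980


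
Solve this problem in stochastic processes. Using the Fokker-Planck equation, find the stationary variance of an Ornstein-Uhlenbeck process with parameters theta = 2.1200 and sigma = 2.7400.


Stationary variance = sigma^2 / (2*theta)
= 2.7400^2 / (2*2.1200)
= 7.5076 / 4.2400
= 1.7707

1.7707


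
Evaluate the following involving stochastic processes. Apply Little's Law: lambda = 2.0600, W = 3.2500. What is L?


Little's Law: L = lambda * W
= 2.0600 * 3.2500
= 6.6950

6.6950


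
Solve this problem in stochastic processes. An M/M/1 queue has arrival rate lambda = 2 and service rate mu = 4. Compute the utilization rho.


rho = lambda/mu
= 2/4
= 0.5000

0.5000


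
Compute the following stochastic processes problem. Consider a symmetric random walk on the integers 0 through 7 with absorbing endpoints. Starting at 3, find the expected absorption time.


For symmetric RW on 0,...,N with absorbing barriers, E(i) = i*(N-i)
E(3) = 3 * 4 = 12

12


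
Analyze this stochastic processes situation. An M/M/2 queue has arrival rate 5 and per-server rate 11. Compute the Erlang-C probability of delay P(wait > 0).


a = lambda/mu = 0.4545
rho = a/c = 0.2273
Erlang-C formula applied:
C(c,a) = 0.0842

0.0842


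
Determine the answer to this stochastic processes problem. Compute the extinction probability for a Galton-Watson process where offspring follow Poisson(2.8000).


Since mu = 2.8000 > 1, extinction prob q < 1.
Solve s = exp(mu*(s-1)) iteratively.
q = 0.0750

0.0750


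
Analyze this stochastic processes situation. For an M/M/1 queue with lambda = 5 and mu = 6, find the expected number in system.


rho = 5/6 = 0.8333
L = rho/(1-rho)
= 0.8333/0.1667
= 5.0000

5.0000


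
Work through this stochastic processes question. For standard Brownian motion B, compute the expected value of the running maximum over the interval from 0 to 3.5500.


E(max B(s)) = sqrt(2t/pi)
= sqrt(2*3.5500/pi)
= sqrt(2.2600)
= 1.5033

1.5033


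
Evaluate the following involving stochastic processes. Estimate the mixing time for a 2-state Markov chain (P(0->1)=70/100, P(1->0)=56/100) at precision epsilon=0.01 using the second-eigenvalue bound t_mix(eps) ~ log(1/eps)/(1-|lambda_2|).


lambda_2 = |1 - p01 - p10| = |1 - 0.7000 - 0.5600| = 0.2600
t_mix ~ log(1/eps)/(1 - |lambda_2|)
= log(100)/(1 - 0.2600) = 4.6052/0.7400
= 6.2232

6.2232


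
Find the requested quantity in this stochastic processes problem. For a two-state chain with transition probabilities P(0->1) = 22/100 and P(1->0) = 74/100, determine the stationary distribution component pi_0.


Stationary distribution: pi_0 = p10/(p01+p10), pi_1 = p01/(p01+p10)
p01 = 0.2200, p10 = 0.7400
pi_0 = 0.7708

0.7708


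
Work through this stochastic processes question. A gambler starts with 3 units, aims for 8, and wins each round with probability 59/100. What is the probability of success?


Gambler's ruin formula:
r = q/p = 0.4100/0.5900 = 0.6949
P(win) = (1 - r^i)/(1 - r^N)
= (1 - 0.6949^3)/(1 - 0.6949^8)
= 0.7026

0.7026


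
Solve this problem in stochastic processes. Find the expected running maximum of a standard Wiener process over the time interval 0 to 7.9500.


E(max B(s)) = sqrt(2t/pi)
= sqrt(2*7.9500/pi)
= sqrt(5.0611)
= 2.2497

2.2497


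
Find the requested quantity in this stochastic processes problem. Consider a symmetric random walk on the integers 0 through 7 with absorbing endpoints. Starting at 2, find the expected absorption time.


For symmetric RW on 0,...,N with absorbing barriers, E(i) = i*(N-i)
E(2) = 2 * 5 = 10

10


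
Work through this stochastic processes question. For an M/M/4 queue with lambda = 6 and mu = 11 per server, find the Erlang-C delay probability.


a = lambda/mu = 0.5455
rho = a/c = 0.1364
Erlang-C formula applied:
C(c,a) = 0.0025

0.0025


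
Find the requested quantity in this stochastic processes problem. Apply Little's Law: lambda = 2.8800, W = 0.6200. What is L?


Little's Law: L = lambda * W
= 2.8800 * 0.6200
= 1.7856

1.7856


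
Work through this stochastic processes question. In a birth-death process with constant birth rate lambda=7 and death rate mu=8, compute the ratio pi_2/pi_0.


For birth-death process, pi_n/pi_0 = (lambda/mu)^n
= (7/8)^2
= 0.7656

0.7656


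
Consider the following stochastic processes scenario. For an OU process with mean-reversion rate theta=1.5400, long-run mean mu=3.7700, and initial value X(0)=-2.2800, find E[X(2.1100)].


E[X(t)] = mu + (X(0) - mu)*exp(-theta*t)
= 3.7700 + (-2.2800 - 3.7700)*exp(-1.5400*2.1100)
= 3.7700 + -6.0500 * 0.0388
= 3.5353

3.5353


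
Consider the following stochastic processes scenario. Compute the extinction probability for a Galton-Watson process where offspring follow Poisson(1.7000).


Since mu = 1.7000 > 1, extinction prob q < 1.
Solve s = exp(mu*(s-1)) iteratively.
q = 0.3088

0.3088


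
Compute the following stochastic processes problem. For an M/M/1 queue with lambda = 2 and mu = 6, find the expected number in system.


rho = 2/6 = 0.3333
L = rho/(1-rho)
= 0.3333/0.6667
= 0.5000

0.5000


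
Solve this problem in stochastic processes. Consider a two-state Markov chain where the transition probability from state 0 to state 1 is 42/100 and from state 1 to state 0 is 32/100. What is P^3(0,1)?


Computing P^3 by matrix multiplication.
P = [[0.5800, 0.4200], [0.3200, 0.6800]]
After raising P to the power 3:
P^3(0,1) = 0.5576

0.5576


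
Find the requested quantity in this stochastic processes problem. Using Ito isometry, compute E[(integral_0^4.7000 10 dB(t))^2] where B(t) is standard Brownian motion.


By Ito isometry: E[(int f dB)^2] = int f^2 dt
= 10^2 * 4.7000
= 100 * 4.7000 = 470.0000

470.0000


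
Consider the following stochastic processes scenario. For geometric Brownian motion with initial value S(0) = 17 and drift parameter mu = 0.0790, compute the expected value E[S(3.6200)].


E[S(t)] = S(0) * exp(mu * t)
= 17 * exp(0.0790 * 3.6200)
= 17 * 1.3311
= 22.6281

22.6281


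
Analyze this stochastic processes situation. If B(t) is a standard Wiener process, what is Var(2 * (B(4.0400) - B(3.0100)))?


Var(alpha*(B(t)-B(s))) = alpha^2 * (t-s)
= 2^2 * (4.0400 - 3.0100)
= 4 * 1.0300
= 4.1200

4.1200


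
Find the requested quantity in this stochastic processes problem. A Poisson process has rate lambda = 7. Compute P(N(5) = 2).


P(N(t)=k) = (lambda*t)^k * exp(-lambda*t) / k!
lambda*t = 35
= 35^2 * exp(-35) / 2!
= 1225 * 6.3051e-16 / 2
= 3.8619e-13

3.8619e-13


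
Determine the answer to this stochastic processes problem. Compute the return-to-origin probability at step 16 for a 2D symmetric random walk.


P = C(16,8)^2 / 4^16
= 12870^2 / 4294967296
= 165636900 / 4294967296
= 0.0386

0.0386


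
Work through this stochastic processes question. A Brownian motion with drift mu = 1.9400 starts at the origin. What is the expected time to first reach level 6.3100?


Expected first passage time = a/mu
= 6.3100/1.9400
= 3.2526

3.2526


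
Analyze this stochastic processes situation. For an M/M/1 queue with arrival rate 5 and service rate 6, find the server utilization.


rho = lambda/mu
= 5/6
= 0.8333

0.8333


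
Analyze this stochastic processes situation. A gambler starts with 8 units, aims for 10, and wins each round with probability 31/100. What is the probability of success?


Gambler's ruin formula:
r = q/p = 0.6900/0.3100 = 2.2258
P(win) = (1 - r^i)/(1 - r^N)
= (1 - 2.2258^8)/(1 - 2.2258^10)
= 0.2016

0.2016


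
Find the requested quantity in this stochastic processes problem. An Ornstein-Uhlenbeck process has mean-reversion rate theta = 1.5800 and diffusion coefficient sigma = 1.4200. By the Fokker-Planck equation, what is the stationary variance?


Stationary variance = sigma^2 / (2*theta)
= 1.4200^2 / (2*1.5800)
= 2.0164 / 3.1600
= 0.6381

0.6381


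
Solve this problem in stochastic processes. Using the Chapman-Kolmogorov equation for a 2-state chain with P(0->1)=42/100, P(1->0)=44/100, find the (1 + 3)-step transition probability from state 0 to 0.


P^4 = P^1 * P^3
Computing via matrix multiplication of the transition matrix.
Entry (0,0) of P^4 = 0.5118

0.5118


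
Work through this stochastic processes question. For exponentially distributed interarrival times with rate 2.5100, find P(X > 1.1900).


P(X > t) = exp(-lambda * t)
= exp(-2.5100 * 1.1900)
= exp(-2.9869) = 0.0504

0.0504


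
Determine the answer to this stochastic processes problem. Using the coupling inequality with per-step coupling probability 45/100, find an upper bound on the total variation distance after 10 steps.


TV distance bound <= (1-delta)^n
= (1 - 0.4500)^10
= 0.5500^10
= 0.0025

0.0025


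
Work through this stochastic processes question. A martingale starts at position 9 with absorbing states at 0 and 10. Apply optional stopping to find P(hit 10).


By optional stopping theorem: E(M at tau) = M(0) = 9
P(hit 10)*10 + P(hit 0)*0 = 9
P(hit 10) = (9 - 0)/(10 - 0) = 9/10 = 0.9000

0.9000


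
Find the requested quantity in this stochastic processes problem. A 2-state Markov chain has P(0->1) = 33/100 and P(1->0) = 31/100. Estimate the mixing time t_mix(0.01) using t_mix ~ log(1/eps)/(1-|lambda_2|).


lambda_2 = |1 - p01 - p10| = |1 - 0.3300 - 0.3100| = 0.3600
t_mix ~ log(1/eps)/(1 - |lambda_2|)
= log(100)/(1 - 0.3600) = 4.6052/0.6400
= 7.1956

7.1956


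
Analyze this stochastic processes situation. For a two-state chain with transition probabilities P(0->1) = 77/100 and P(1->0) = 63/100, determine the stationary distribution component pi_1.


Stationary distribution: pi_0 = p10/(p01+p10), pi_1 = p01/(p01+p10)
p01 = 0.7700, p10 = 0.6300
pi_1 = 0.5500

0.5500


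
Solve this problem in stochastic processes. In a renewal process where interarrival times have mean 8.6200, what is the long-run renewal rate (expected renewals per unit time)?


Long-run renewal rate = 1/E(X)
= 1/8.6200
= 0.1160

0.1160


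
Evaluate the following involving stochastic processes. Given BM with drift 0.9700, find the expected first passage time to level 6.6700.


Expected first passage time = a/mu
= 6.6700/0.9700
= 6.8763

6.8763


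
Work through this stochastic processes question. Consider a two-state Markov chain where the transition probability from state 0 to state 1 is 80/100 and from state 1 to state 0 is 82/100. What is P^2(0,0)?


Computing P^2 by matrix multiplication.
P = [[0.2000, 0.8000], [0.8200, 0.1800]]
After raising P to the power 2:
P^2(0,0) = 0.6960

0.6960


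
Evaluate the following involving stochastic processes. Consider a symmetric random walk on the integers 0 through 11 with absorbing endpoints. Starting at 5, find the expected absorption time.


For symmetric RW on 0,...,N with absorbing barriers, E(i) = i*(N-i)
E(5) = 5 * 6 = 30

30


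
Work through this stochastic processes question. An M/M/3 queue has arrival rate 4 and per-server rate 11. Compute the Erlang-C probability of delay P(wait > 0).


a = lambda/mu = 0.3636
rho = a/c = 0.1212
Erlang-C formula applied:
C(c,a) = 0.0063

0.0063


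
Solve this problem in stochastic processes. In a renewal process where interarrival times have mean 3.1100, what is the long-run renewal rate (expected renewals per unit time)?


Long-run renewal rate = 1/E(X)
= 1/3.1100
= 0.3215

0.3215


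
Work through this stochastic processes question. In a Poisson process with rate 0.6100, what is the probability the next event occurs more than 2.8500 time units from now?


P(X > t) = exp(-lambda * t)
= exp(-0.6100 * 2.8500)
= exp(-1.7385) = 0.1758

0.1758


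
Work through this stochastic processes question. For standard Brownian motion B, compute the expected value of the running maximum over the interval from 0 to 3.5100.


E(max B(s)) = sqrt(2t/pi)
= sqrt(2*3.5100/pi)
= sqrt(2.2345)
= 1.4948

1.4948


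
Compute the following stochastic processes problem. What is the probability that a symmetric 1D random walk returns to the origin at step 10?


P(S(10) = 0) = C(10,5) / 4^5
= 252 / 1024
= 0.2461

0.2461


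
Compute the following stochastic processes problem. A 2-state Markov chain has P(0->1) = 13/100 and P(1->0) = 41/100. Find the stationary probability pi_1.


Stationary distribution: pi_0 = p10/(p01+p10), pi_1 = p01/(p01+p10)
p01 = 0.1300, p10 = 0.4100
pi_1 = 0.2407

0.2407


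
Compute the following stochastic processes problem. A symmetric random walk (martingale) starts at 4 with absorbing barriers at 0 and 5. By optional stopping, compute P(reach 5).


By optional stopping theorem: E(M at tau) = M(0) = 4
P(hit 5)*5 + P(hit 0)*0 = 4
P(hit 5) = (4 - 0)/(5 - 0) = 4/5 = 0.8000

0.8000


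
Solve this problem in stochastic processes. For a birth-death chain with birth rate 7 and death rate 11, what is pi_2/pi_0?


For birth-death process, pi_n/pi_0 = (lambda/mu)^n
= (7/11)^2
= 0.4050

0.4050


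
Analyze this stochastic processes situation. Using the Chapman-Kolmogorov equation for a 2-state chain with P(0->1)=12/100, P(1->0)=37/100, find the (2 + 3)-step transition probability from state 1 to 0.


P^5 = P^2 * P^3
Computing via matrix multiplication of the transition matrix.
Entry (1,0) of P^5 = 0.7290

0.7290


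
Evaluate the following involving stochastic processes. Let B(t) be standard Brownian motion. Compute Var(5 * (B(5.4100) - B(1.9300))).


Var(alpha*(B(t)-B(s))) = alpha^2 * (t-s)
= 5^2 * (5.4100 - 1.9300)
= 25 * 3.4800
= 87.0000

87.0000


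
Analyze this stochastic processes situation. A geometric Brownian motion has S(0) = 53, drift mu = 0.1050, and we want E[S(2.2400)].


E[S(t)] = S(0) * exp(mu * t)
= 53 * exp(0.1050 * 2.2400)
= 53 * 1.2652
= 67.0536

67.0536


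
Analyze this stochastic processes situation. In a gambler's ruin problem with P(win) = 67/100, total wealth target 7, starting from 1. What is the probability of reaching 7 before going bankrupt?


Gambler's ruin formula:
r = q/p = 0.3300/0.6700 = 0.4925
P(win) = (1 - r^i)/(1 - r^N)
= (1 - 0.4925^1)/(1 - 0.4925^7)
= 0.5111

0.5111


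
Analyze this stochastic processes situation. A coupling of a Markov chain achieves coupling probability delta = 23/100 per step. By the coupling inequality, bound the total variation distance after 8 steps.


TV distance bound <= (1-delta)^n
= (1 - 0.2300)^8
= 0.7700^8
= 0.1236

0.1236


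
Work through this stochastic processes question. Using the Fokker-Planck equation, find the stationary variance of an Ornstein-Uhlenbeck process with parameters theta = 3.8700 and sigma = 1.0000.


Stationary variance = sigma^2 / (2*theta)
= 1.0000^2 / (2*3.8700)
= 1.0000 / 7.7400
= 0.1292

0.1292


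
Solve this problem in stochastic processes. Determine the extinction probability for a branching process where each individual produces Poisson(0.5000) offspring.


Since mu = 0.5000 <= 1, extinction probability = 1.

1.0000


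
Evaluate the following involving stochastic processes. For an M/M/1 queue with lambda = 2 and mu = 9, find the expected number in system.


rho = 2/9 = 0.2222
L = rho/(1-rho)
= 0.2222/0.7778
= 0.2857

0.2857


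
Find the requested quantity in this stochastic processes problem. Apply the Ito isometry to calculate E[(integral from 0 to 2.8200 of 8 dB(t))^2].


By Ito isometry: E[(int f dB)^2] = int f^2 dt
= 8^2 * 2.8200
= 64 * 2.8200 = 180.4800

180.4800


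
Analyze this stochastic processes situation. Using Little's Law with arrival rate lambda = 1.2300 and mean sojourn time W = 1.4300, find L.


Little's Law: L = lambda * W
= 1.2300 * 1.4300
= 1.7589

1.7589


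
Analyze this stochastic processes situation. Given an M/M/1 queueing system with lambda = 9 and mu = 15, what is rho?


rho = lambda/mu
= 9/15
= 0.6000

0.6000


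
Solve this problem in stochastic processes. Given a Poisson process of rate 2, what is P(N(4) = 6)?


P(N(t)=k) = (lambda*t)^k * exp(-lambda*t) / k!
lambda*t = 8
= 8^6 * exp(-8) / 6!
= 262144 * 3.3546e-04 / 720
= 0.1221

0.1221


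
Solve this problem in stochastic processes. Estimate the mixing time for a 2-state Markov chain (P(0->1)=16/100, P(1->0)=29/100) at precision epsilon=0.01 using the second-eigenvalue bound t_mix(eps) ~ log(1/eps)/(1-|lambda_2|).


lambda_2 = |1 - p01 - p10| = |1 - 0.1600 - 0.2900| = 0.5500
t_mix ~ log(1/eps)/(1 - |lambda_2|)
= log(100)/(1 - 0.5500) = 4.6052/0.4500
= 10.2337

10.2337


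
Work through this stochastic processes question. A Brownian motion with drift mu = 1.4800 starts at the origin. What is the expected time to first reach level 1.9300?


Expected first passage time = a/mu
= 1.9300/1.4800
= 1.3041

1.3041


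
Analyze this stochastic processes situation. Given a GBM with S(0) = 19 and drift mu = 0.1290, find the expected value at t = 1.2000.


E[S(t)] = S(0) * exp(mu * t)
= 19 * exp(0.1290 * 1.2000)
= 19 * 1.1674
= 22.1811

22.1811


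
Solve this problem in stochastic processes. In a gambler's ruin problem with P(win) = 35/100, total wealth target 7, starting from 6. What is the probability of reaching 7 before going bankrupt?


Gambler's ruin formula:
r = q/p = 0.6500/0.3500 = 1.8571
P(win) = (1 - r^i)/(1 - r^N)
= (1 - 1.8571^6)/(1 - 1.8571^7)
= 0.5323

0.5323


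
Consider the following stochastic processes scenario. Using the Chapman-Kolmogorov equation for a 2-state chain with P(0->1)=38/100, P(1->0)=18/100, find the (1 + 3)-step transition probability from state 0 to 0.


P^4 = P^1 * P^3
Computing via matrix multiplication of the transition matrix.
Entry (0,0) of P^4 = 0.3469

0.3469


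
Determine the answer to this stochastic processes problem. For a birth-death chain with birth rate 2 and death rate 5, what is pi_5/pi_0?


For birth-death process, pi_n/pi_0 = (lambda/mu)^n
= (2/5)^5
= 0.0102

0.0102


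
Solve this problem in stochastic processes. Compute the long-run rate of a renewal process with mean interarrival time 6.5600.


Long-run renewal rate = 1/E(X)
= 1/6.5600
= 0.1524

0.1524


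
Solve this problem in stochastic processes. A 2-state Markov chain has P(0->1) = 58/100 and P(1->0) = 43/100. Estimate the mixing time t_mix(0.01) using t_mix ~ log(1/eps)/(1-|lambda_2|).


lambda_2 = |1 - p01 - p10| = |1 - 0.5800 - 0.4300| = 0.0100
t_mix ~ log(1/eps)/(1 - |lambda_2|)
= log(100)/(1 - 0.0100) = 4.6052/0.9900
= 4.6517

4.6517


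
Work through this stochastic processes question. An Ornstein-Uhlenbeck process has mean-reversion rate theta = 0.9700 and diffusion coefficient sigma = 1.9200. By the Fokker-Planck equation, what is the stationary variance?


Stationary variance = sigma^2 / (2*theta)
= 1.9200^2 / (2*0.9700)
= 3.6864 / 1.9400
= 1.9002

1.9002


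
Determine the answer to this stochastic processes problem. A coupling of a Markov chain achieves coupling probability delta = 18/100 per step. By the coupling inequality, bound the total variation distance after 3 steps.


TV distance bound <= (1-delta)^n
= (1 - 0.1800)^3
= 0.8200^3
= 0.5514

0.5514


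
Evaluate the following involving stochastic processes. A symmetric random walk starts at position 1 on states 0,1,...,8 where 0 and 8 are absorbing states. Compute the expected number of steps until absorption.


For symmetric RW on 0,...,N with absorbing barriers, E(i) = i*(N-i)
E(1) = 1 * 7 = 7

7


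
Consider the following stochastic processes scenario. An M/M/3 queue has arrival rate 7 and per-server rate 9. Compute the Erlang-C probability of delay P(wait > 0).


a = lambda/mu = 0.7778
rho = a/c = 0.2593
Erlang-C formula applied:
C(c,a) = 0.0484

0.0484


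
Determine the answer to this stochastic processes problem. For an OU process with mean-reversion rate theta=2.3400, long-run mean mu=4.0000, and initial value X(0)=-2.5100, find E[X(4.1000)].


E[X(t)] = mu + (X(0) - mu)*exp(-theta*t)
= 4.0000 + (-2.5100 - 4.0000)*exp(-2.3400*4.1000)
= 4.0000 + -6.5100 * 6.8136e-05
= 3.9996

3.9996


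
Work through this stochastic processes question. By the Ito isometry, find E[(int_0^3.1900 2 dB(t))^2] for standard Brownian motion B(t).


By Ito isometry: E[(int f dB)^2] = int f^2 dt
= 2^2 * 3.1900
= 4 * 3.1900 = 12.7600

12.7600


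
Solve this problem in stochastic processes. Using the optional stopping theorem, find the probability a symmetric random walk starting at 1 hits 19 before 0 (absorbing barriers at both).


By optional stopping theorem: E(M at tau) = M(0) = 1
P(hit 19)*19 + P(hit 0)*0 = 1
P(hit 19) = (1 - 0)/(19 - 0) = 1/19 = 0.0526

0.0526


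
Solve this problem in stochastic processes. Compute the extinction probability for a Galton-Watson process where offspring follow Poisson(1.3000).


Since mu = 1.3000 > 1, extinction prob q < 1.
Solve s = exp(mu*(s-1)) iteratively.
q = 0.5770

0.5770


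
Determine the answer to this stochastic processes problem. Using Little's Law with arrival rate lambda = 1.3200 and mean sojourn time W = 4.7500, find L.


Little's Law: L = lambda * W
= 1.3200 * 4.7500
= 6.2700

6.2700


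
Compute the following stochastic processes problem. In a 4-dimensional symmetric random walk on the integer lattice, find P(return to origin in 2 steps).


P(return in 2 steps) = P(reverse first step) = 1/(2d)
= 1/8
= 0.1250

0.1250


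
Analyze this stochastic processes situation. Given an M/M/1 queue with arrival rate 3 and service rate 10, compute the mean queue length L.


rho = 3/10 = 0.3000
L = rho/(1-rho)
= 0.3000/0.7000
= 0.4286

0.4286


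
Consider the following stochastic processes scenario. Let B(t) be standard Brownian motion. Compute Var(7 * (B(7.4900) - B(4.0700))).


Var(alpha*(B(t)-B(s))) = alpha^2 * (t-s)
= 7^2 * (7.4900 - 4.0700)
= 49 * 3.4200
= 167.5800

167.5800


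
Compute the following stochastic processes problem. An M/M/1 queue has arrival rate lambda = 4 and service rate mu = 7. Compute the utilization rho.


rho = lambda/mu
= 4/7
= 0.5714

0.5714


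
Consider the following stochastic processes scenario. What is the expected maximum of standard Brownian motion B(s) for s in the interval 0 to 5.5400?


E(max B(s)) = sqrt(2t/pi)
= sqrt(2*5.5400/pi)
= sqrt(3.5269)
= 1.8780

1.8780


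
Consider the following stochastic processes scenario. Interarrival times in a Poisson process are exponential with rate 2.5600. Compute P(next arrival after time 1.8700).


P(X > t) = exp(-lambda * t)
= exp(-2.5600 * 1.8700)
= exp(-4.7872) = 0.0083

0.0083


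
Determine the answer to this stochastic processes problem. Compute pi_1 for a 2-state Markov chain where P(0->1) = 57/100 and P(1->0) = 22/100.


Stationary distribution: pi_0 = p10/(p01+p10), pi_1 = p01/(p01+p10)
p01 = 0.5700, p10 = 0.2200
pi_1 = 0.7215

0.7215


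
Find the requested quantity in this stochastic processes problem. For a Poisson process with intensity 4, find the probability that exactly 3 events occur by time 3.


P(N(t)=k) = (lambda*t)^k * exp(-lambda*t) / k!
lambda*t = 12
= 12^3 * exp(-12) / 3!
= 1728 * 6.1442e-06 / 6
= 0.0018

0.0018


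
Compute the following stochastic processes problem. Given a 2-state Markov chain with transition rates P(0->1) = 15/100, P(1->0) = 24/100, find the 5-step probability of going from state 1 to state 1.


Computing P^5 by matrix multiplication.
P = [[0.8500, 0.1500], [0.2400, 0.7600]]
After raising P to the power 5:
P^5(1,1) = 0.4366

0.4366


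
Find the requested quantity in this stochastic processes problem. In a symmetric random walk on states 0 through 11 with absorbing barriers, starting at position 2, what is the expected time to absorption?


For symmetric RW on 0,...,N with absorbing barriers, E(i) = i*(N-i)
E(2) = 2 * 9 = 18

18


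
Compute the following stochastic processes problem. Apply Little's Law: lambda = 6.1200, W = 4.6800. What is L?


Little's Law: L = lambda * W
= 6.1200 * 4.6800
= 28.6416

28.6416


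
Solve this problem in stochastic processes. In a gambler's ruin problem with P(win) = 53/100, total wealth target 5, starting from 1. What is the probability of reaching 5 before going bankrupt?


Gambler's ruin formula:
r = q/p = 0.4700/0.5300 = 0.8868
P(win) = (1 - r^i)/(1 - r^N)
= (1 - 0.8868^1)/(1 - 0.8868^5)
= 0.2507

0.2507


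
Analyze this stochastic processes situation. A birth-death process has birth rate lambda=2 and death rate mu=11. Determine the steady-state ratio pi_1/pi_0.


For birth-death process, pi_n/pi_0 = (lambda/mu)^n
= (2/11)^1
= 0.1818

0.1818


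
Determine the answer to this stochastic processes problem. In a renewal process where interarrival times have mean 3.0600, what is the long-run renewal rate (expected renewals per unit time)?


Long-run renewal rate = 1/E(X)
= 1/3.0600
= 0.3268

0.3268


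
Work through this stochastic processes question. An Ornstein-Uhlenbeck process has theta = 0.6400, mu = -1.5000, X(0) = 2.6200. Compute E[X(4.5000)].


E[X(t)] = mu + (X(0) - mu)*exp(-theta*t)
= -1.5000 + (2.6200 - -1.5000)*exp(-0.6400*4.5000)
= -1.5000 + 4.1200 * 0.0561
= -1.2687

-1.2687


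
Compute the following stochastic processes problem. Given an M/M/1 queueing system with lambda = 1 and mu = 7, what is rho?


rho = lambda/mu
= 1/7
= 0.1429

0.1429


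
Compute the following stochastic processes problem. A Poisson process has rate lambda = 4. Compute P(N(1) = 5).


P(N(t)=k) = (lambda*t)^k * exp(-lambda*t) / k!
lambda*t = 4
= 4^5 * exp(-4) / 5!
= 1024 * 0.0183 / 120
= 0.1563

0.1563


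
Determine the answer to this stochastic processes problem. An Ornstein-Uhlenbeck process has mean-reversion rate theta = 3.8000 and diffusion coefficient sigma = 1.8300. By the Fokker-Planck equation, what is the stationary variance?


Stationary variance = sigma^2 / (2*theta)
= 1.8300^2 / (2*3.8000)
= 3.3489 / 7.6000
= 0.4406

0.4406


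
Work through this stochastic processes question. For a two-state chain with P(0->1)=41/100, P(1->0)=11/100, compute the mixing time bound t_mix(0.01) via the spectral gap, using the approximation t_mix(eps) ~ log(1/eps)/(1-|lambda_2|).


lambda_2 = |1 - p01 - p10| = |1 - 0.4100 - 0.1100| = 0.4800
t_mix ~ log(1/eps)/(1 - |lambda_2|)
= log(100)/(1 - 0.4800) = 4.6052/0.5200
= 8.8561

8.8561


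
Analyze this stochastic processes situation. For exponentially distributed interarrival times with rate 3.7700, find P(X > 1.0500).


P(X > t) = exp(-lambda * t)
= exp(-3.7700 * 1.0500)
= exp(-3.9585) = 0.0191

0.0191


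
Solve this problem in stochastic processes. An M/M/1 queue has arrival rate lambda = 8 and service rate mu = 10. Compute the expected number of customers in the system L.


rho = 8/10 = 0.8000
L = rho/(1-rho)
= 0.8000/0.2000
= 4.0000

4.0000


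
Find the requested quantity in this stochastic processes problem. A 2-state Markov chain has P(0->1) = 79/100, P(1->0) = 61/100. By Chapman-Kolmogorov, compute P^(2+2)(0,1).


P^4 = P^2 * P^2
Computing via matrix multiplication of the transition matrix.
Entry (0,1) of P^4 = 0.5498

0.5498


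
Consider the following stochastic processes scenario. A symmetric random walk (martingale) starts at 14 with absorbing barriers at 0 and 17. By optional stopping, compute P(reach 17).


By optional stopping theorem: E(M at tau) = M(0) = 14
P(hit 17)*17 + P(hit 0)*0 = 14
P(hit 17) = (14 - 0)/(17 - 0) = 14/17 = 0.8235

0.8235


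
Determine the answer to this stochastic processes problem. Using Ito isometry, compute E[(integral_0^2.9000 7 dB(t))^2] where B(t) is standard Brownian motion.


By Ito isometry: E[(int f dB)^2] = int f^2 dt
= 7^2 * 2.9000
= 49 * 2.9000 = 142.1000

142.1000


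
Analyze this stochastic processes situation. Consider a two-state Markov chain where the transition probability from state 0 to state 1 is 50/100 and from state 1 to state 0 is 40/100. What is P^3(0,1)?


Computing P^3 by matrix multiplication.
P = [[0.5000, 0.5000], [0.4000, 0.6000]]
After raising P to the power 3:
P^3(0,1) = 0.5550

0.5550


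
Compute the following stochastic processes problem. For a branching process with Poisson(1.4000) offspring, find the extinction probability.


Since mu = 1.4000 > 1, extinction prob q < 1.
Solve s = exp(mu*(s-1)) iteratively.
q = 0.4890

0.4890


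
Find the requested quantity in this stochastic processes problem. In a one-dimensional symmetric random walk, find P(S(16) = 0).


P(S(16) = 0) = C(16,8) / 4^8
= 12870 / 65536
= 0.1964

0.1964


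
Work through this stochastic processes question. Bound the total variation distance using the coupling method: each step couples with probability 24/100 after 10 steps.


TV distance bound <= (1-delta)^n
= (1 - 0.2400)^10
= 0.7600^10
= 0.0643

0.0643


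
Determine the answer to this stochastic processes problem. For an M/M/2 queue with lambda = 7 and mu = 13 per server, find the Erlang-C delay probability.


a = lambda/mu = 0.5385
rho = a/c = 0.2692
Erlang-C formula applied:
C(c,a) = 0.1142

0.1142


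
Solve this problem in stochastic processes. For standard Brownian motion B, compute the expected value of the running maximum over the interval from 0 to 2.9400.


E(max B(s)) = sqrt(2t/pi)
= sqrt(2*2.9400/pi)
= sqrt(1.8717)
= 1.3681

1.3681


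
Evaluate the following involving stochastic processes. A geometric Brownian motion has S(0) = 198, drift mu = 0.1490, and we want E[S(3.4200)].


E[S(t)] = S(0) * exp(mu * t)
= 198 * exp(0.1490 * 3.4200)
= 198 * 1.6646
= 329.5892

329.5892


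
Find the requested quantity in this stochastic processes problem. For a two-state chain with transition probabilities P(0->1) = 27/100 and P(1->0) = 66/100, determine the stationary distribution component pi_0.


Stationary distribution: pi_0 = p10/(p01+p10), pi_1 = p01/(p01+p10)
p01 = 0.2700, p10 = 0.6600
pi_0 = 0.7097

0.7097


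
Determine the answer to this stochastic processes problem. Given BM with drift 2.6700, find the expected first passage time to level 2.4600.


Expected first passage time = a/mu
= 2.4600/2.6700
= 0.9213

0.9213


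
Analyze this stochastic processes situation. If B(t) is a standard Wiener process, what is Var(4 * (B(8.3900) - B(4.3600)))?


Var(alpha*(B(t)-B(s))) = alpha^2 * (t-s)
= 4^2 * (8.3900 - 4.3600)
= 16 * 4.0300
= 64.4800

64.4800


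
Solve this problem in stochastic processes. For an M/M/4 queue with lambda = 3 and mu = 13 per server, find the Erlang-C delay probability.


a = lambda/mu = 0.2308
rho = a/c = 0.0577
Erlang-C formula applied:
C(c,a) = 9.9560e-05

9.9560e-05


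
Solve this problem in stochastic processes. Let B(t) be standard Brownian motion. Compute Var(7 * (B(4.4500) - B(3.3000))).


Var(alpha*(B(t)-B(s))) = alpha^2 * (t-s)
= 7^2 * (4.4500 - 3.3000)
= 49 * 1.1500
= 56.3500

56.3500


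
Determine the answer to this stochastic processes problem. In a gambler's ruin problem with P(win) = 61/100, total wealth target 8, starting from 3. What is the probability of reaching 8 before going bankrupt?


Gambler's ruin formula:
r = q/p = 0.3900/0.6100 = 0.6393
P(win) = (1 - r^i)/(1 - r^N)
= (1 - 0.6393^3)/(1 - 0.6393^8)
= 0.7599

0.7599


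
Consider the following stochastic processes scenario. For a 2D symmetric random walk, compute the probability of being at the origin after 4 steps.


P = C(4,2)^2 / 4^4
= 6^2 / 256
= 36 / 256
= 0.1406

0.1406


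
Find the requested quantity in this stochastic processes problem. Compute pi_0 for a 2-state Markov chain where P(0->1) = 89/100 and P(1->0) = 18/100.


Stationary distribution: pi_0 = p10/(p01+p10), pi_1 = p01/(p01+p10)
p01 = 0.8900, p10 = 0.1800
pi_0 = 0.1682

0.1682


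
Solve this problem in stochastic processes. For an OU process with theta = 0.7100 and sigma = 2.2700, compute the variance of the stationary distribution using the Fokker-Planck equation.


Stationary variance = sigma^2 / (2*theta)
= 2.2700^2 / (2*0.7100)
= 5.1529 / 1.4200
= 3.6288

3.6288


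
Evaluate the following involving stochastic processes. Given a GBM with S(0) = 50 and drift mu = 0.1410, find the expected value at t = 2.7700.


E[S(t)] = S(0) * exp(mu * t)
= 50 * exp(0.1410 * 2.7700)
= 50 * 1.4778
= 73.8911

73.8911


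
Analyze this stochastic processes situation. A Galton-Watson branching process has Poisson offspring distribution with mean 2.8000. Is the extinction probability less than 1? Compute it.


Since mu = 2.8000 > 1, extinction prob q < 1.
Solve s = exp(mu*(s-1)) iteratively.
q = 0.0750

0.0750


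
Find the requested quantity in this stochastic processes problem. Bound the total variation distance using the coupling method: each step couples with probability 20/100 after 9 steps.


TV distance bound <= (1-delta)^n
= (1 - 0.2000)^9
= 0.8000^9
= 0.1342

0.1342


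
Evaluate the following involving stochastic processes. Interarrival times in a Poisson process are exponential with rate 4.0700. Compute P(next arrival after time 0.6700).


P(X > t) = exp(-lambda * t)
= exp(-4.0700 * 0.6700)
= exp(-2.7269) = 0.0654

0.0654


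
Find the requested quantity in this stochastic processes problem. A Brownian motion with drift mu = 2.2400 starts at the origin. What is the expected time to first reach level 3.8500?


Expected first passage time = a/mu
= 3.8500/2.2400
= 1.7187

1.7187


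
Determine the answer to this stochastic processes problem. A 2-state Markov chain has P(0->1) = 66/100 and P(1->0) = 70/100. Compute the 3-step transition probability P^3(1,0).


Computing P^3 by matrix multiplication.
P = [[0.3400, 0.6600], [0.7000, 0.3000]]
After raising P to the power 3:
P^3(1,0) = 0.5387

0.5387


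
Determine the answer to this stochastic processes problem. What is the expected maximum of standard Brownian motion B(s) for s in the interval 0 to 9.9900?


E(max B(s)) = sqrt(2t/pi)
= sqrt(2*9.9900/pi)
= sqrt(6.3598)
= 2.5219

2.5219


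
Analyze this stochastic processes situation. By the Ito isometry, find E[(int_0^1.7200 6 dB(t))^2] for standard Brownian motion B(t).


By Ito isometry: E[(int f dB)^2] = int f^2 dt
= 6^2 * 1.7200
= 36 * 1.7200 = 61.9200

61.9200


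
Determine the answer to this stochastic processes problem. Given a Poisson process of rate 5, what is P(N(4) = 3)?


P(N(t)=k) = (lambda*t)^k * exp(-lambda*t) / k!
lambda*t = 20
= 20^3 * exp(-20) / 3!
= 8000 * 2.0612e-09 / 6
= 2.7482e-06

2.7482e-06


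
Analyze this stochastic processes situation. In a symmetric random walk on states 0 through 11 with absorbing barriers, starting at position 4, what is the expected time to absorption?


For symmetric RW on 0,...,N with absorbing barriers, E(i) = i*(N-i)
E(4) = 4 * 7 = 28

28


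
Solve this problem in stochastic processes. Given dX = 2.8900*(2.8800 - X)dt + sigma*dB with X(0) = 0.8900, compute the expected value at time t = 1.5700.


E[X(t)] = mu + (X(0) - mu)*exp(-theta*t)
= 2.8800 + (0.8900 - 2.8800)*exp(-2.8900*1.5700)
= 2.8800 + -1.9900 * 0.0107
= 2.8587

2.8587


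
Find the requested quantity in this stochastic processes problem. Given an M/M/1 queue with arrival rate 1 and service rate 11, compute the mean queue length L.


rho = 1/11 = 0.0909
L = rho/(1-rho)
= 0.0909/0.9091
= 0.1000

0.1000


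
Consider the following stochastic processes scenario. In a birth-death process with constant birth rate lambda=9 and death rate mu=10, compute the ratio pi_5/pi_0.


For birth-death process, pi_n/pi_0 = (lambda/mu)^n
= (9/10)^5
= 0.5905

0.5905


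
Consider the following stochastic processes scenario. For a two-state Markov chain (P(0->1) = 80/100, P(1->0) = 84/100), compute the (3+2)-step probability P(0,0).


P^5 = P^3 * P^2
Computing via matrix multiplication of the transition matrix.
Entry (0,0) of P^5 = 0.4598

0.4598


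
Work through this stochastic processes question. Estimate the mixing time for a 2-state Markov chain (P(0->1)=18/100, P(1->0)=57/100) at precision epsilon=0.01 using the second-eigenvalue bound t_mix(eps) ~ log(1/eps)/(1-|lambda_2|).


lambda_2 = |1 - p01 - p10| = |1 - 0.1800 - 0.5700| = 0.2500
t_mix ~ log(1/eps)/(1 - |lambda_2|)
= log(100)/(1 - 0.2500) = 4.6052/0.7500
= 6.1402

6.1402


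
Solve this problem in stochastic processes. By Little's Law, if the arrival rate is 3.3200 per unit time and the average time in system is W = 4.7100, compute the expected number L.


Little's Law: L = lambda * W
= 3.3200 * 4.7100
= 15.6372

15.6372


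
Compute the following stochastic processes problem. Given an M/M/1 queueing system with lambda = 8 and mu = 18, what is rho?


rho = lambda/mu
= 8/18
= 0.4444

0.4444


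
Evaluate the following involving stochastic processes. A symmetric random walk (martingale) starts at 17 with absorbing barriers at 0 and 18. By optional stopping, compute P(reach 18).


By optional stopping theorem: E(M at tau) = M(0) = 17
P(hit 18)*18 + P(hit 0)*0 = 17
P(hit 18) = (17 - 0)/(18 - 0) = 17/18 = 0.9444

0.9444


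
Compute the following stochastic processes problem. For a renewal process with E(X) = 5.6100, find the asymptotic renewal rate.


Long-run renewal rate = 1/E(X)
= 1/5.6100
= 0.1783

0.1783


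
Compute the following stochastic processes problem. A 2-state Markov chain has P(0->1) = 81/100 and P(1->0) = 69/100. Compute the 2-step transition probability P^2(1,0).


Computing P^2 by matrix multiplication.
P = [[0.1900, 0.8100], [0.6900, 0.3100]]
After raising P to the power 2:
P^2(1,0) = 0.3450

0.3450


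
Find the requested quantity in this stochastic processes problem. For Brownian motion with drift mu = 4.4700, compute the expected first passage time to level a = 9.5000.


Expected first passage time = a/mu
= 9.5000/4.4700
= 2.1253

2.1253


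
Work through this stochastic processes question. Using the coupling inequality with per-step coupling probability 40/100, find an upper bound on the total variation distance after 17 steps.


TV distance bound <= (1-delta)^n
= (1 - 0.4000)^17
= 0.6000^17
= 1.6927e-04

1.6927e-04


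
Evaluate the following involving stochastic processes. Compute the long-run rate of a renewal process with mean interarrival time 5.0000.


Long-run renewal rate = 1/E(X)
= 1/5.0000
= 0.2000

0.2000
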